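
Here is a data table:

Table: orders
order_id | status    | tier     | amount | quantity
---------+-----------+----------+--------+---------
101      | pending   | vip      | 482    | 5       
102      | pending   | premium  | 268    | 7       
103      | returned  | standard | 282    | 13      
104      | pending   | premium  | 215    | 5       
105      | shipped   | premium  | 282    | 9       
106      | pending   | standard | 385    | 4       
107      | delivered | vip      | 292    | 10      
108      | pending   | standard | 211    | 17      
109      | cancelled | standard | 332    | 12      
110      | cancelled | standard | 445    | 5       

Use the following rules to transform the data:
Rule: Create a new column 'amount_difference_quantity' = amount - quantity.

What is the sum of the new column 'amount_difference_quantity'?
3107

Step 1: For each record, compute amount - quantity
Example calculations:
  482 - 5 = 477
  268 - 7 = 261
  282 - 13 = 269
  ...
Step 2: Sum all derived values
Step 3: Total = 3107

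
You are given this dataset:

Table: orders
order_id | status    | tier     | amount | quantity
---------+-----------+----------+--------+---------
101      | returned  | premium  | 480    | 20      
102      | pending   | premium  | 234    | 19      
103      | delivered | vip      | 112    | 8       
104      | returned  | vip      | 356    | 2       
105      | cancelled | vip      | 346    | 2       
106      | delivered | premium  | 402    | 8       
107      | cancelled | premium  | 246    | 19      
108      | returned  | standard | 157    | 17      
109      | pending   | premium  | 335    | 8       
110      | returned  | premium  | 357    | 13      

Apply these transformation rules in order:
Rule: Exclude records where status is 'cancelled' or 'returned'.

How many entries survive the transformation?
4

Step 1: Count records to exclude
  - 2 (cancelled) + 4 (returned) = 6 records
Step 2: Total records: 10
Step 3: Remaining = 10 - 6 = 4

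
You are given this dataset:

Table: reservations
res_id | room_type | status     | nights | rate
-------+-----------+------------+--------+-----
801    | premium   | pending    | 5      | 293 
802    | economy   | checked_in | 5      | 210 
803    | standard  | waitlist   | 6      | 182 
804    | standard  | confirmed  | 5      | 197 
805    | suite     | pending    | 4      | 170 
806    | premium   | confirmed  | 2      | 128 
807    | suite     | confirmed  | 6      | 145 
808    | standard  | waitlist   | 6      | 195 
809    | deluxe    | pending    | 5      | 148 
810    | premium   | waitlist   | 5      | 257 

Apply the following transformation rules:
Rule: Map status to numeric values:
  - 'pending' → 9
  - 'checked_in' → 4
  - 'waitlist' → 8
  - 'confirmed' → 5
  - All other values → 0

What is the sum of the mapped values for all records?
70

Step 1: Apply mapping to each record
Step 2: Count by status:
  'pending': 3 records × 9 = 27
  'checked_in': 1 records × 4 = 4
  'waitlist': 3 records × 8 = 24
  'confirmed': 3 records × 5 = 15
Step 3: Sum all mapped values = 70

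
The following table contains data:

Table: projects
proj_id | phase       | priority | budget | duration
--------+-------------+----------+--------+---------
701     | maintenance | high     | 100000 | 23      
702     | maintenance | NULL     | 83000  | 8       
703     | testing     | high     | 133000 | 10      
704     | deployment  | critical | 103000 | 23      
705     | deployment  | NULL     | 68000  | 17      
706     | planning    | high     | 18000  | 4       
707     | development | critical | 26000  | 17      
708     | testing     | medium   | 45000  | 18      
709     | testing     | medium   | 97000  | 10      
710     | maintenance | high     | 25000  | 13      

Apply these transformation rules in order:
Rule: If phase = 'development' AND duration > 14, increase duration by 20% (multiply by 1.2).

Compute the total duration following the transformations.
146.4

Step 1: Find records where phase = 'development' AND duration > 14
Step 2: 1 records match, summing to 17
Step 3: After multiplier: 17 × 1.2 = 20.4
Step 4: Unaffected records sum: 126
Step 5: Final sum = 20.4 + 126 = 146.4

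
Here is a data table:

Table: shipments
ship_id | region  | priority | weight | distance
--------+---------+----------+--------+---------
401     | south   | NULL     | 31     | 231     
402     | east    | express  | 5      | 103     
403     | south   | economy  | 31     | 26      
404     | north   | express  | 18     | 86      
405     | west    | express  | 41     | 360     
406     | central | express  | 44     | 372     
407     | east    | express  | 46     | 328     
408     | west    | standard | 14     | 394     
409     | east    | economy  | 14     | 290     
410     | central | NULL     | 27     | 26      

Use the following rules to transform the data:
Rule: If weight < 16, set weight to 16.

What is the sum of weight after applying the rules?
286

Step 1: 3 records have weight < 16
Step 2: These records originally summed to 33
Step 3: After setting to minimum: 3 × 16 = 48
Step 4: Unaffected records sum: 238
Step 5: Final sum = 48 + 238 = 286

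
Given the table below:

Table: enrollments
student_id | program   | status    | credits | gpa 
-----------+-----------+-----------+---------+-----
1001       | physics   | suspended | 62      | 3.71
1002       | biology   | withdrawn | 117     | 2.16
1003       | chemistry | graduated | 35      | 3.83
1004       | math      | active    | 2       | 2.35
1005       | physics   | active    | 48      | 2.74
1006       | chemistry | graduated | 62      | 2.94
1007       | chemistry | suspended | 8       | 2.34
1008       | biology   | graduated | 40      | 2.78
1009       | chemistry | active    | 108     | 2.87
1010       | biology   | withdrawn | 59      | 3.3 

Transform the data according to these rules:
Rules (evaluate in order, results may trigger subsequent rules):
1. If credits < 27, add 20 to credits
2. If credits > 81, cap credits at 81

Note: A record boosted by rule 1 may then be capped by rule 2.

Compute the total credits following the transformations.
518

Step 1: Apply rule 1 to records with credits < 27
  - 2 records get bonus of 20
  - Of these, 0 records then exceed 81 and get capped
Step 2: Apply rule 2 to records with credits > 81
  - 2 records (original) are capped
Step 3: Calculate final sum = 518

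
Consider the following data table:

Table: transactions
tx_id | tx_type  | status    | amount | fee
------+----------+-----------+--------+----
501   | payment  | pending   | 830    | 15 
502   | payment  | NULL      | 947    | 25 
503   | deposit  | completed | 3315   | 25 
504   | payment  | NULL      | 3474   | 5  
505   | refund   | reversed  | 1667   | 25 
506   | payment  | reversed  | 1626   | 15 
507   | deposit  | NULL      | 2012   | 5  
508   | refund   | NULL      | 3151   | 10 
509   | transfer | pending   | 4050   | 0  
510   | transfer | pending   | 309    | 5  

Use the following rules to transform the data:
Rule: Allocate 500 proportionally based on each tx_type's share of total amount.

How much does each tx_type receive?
deposit: 124.57, payment: 160.82, refund: 112.67, transfer: 101.94

Step 1: Calculate total amount = 21381
Step 2: Calculate each tx_type's proportion:
  deposit: 5327/21381 = 24.91% → 124.57
  payment: 6877/21381 = 32.16% → 160.82
  refund: 4818/21381 = 22.53% → 112.67
  transfer: 4359/21381 = 20.39% → 101.94
Step 3: Verify: sum of allocations ≈ 500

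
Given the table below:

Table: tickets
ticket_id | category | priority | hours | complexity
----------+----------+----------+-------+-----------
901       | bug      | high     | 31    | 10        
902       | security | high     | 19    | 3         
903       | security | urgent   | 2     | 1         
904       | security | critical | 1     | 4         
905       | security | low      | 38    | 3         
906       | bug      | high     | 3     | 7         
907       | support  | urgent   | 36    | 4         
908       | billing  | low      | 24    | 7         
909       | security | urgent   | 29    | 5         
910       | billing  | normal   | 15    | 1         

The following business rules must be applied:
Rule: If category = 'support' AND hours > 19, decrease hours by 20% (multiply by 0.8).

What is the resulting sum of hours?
190.8

Step 1: Find records where category = 'support' AND hours > 19
Step 2: 1 records match, summing to 36
Step 3: After multiplier: 36 × 0.8 = 28.8
Step 4: Unaffected records sum: 162
Step 5: Final sum = 28.8 + 162 = 190.8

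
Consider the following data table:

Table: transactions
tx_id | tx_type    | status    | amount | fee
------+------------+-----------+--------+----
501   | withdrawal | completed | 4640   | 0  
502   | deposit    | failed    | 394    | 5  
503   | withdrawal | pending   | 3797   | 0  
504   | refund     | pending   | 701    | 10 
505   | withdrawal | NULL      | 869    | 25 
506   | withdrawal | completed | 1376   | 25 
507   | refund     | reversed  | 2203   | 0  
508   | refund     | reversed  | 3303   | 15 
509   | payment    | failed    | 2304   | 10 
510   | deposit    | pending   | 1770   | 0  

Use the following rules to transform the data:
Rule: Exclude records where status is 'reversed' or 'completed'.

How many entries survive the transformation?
6

Step 1: Count records to exclude
  - 2 (reversed) + 2 (completed) = 4 records
Step 2: Total records: 10
Step 3: Remaining = 10 - 4 = 6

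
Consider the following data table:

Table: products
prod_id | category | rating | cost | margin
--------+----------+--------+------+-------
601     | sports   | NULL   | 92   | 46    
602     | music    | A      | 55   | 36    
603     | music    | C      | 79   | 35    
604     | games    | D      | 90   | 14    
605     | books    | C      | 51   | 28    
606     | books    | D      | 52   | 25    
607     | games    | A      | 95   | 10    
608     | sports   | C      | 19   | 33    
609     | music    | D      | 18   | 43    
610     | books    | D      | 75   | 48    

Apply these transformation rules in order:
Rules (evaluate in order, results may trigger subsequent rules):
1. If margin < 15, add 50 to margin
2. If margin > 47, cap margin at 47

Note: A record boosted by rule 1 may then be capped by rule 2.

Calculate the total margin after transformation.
387

Step 1: Apply rule 1 to records with margin < 15
  - 2 records get bonus of 50
  - Of these, 2 records then exceed 47 and get capped
Step 2: Apply rule 2 to records with margin > 47
  - 1 records (original) are capped
Step 3: Calculate final sum = 387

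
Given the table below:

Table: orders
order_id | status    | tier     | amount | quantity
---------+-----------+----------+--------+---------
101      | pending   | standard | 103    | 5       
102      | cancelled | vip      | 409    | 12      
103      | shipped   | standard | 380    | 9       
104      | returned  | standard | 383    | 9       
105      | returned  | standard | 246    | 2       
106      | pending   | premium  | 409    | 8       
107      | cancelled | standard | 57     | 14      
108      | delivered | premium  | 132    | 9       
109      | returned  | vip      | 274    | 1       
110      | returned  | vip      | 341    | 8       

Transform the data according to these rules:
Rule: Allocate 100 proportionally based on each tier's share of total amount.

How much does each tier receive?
premium: 19.79, standard: 42.76, vip: 37.45

Step 1: Calculate total amount = 2734
Step 2: Calculate each tier's proportion:
  premium: 541/2734 = 19.79% → 19.79
  standard: 1169/2734 = 42.76% → 42.76
  vip: 1024/2734 = 37.45% → 37.45
Step 3: Verify: sum of allocations ≈ 100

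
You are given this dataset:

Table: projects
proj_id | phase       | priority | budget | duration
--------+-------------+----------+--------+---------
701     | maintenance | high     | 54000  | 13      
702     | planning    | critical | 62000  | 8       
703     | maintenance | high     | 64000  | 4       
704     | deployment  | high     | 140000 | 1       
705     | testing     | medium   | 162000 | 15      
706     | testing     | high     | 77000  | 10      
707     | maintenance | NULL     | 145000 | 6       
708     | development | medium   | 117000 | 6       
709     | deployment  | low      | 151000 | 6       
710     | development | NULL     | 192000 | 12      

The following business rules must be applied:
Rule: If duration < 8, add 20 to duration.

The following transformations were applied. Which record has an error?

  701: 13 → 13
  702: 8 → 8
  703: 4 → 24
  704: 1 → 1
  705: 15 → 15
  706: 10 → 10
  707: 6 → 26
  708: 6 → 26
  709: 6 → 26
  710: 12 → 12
Record 704 has an error. The correct transformed value should be 21, not 1.

Step 1: Check each record against the rule
Step 2: Record 704 has duration = 1
Step 3: Since 1 < 8, the bonus should have been applied
Step 4: Correct value = 21, but claimed value = 1
Conclusion: Record 704 has the error.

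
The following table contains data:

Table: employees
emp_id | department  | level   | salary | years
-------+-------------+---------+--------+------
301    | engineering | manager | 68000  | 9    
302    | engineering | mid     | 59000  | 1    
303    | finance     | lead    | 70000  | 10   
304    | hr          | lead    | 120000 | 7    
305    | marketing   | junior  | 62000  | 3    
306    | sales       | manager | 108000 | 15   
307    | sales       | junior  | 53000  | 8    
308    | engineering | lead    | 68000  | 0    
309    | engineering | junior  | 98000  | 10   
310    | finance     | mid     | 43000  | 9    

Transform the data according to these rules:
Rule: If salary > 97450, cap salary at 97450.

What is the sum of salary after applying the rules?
715350

Step 1: 3 records have salary > 97450
Step 2: These records originally summed to 326000
Step 3: After capping: 3 × 97450 = 292350
Step 4: Unaffected records sum: 423000
Step 5: Final sum = 292350 + 423000 = 715350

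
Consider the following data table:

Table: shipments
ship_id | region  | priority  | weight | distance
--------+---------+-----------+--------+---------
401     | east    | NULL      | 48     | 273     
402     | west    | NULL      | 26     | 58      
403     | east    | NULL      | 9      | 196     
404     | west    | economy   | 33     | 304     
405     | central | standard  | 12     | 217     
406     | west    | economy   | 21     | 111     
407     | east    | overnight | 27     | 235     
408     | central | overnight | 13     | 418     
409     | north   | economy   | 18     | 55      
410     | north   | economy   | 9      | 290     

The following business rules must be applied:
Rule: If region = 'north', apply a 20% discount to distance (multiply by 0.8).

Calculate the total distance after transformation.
2088.0

Step 1: Records with region = 'north' have total distance = 345
Step 2: Apply multiplier: 345 × 0.8 = 276.0
Step 3: Other records total: 1812
Step 4: Final sum = 276.0 + 1812 = 2088.0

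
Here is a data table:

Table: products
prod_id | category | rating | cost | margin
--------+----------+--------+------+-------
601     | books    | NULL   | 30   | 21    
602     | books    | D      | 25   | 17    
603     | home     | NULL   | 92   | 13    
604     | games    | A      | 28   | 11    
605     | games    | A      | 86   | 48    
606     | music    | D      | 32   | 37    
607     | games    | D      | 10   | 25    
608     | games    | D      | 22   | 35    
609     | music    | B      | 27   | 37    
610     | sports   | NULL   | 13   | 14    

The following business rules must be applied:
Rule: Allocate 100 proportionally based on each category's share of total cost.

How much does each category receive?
books: 15.07, games: 40.0, home: 25.21, music: 16.16, sports: 3.56

Step 1: Calculate total cost = 365
Step 2: Calculate each category's proportion:
  books: 55/365 = 15.07% → 15.07
  games: 146/365 = 40.00% → 40.0
  home: 92/365 = 25.21% → 25.21
  music: 59/365 = 16.16% → 16.16
  sports: 13/365 = 3.56% → 3.56
Step 3: Verify: sum of allocations ≈ 100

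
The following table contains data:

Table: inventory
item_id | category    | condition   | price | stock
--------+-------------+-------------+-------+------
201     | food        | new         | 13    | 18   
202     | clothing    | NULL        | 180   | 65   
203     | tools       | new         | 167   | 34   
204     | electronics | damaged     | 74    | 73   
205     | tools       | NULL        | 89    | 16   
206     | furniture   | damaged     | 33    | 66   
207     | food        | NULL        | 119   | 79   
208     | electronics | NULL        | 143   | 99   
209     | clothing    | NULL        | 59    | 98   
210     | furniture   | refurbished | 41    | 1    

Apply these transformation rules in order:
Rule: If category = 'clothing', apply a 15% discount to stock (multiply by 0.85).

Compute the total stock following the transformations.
524.55

Step 1: Records with category = 'clothing' have total stock = 163
Step 2: Apply multiplier: 163 × 0.85 = 138.55
Step 3: Other records total: 386
Step 4: Final sum = 138.55 + 386 = 524.55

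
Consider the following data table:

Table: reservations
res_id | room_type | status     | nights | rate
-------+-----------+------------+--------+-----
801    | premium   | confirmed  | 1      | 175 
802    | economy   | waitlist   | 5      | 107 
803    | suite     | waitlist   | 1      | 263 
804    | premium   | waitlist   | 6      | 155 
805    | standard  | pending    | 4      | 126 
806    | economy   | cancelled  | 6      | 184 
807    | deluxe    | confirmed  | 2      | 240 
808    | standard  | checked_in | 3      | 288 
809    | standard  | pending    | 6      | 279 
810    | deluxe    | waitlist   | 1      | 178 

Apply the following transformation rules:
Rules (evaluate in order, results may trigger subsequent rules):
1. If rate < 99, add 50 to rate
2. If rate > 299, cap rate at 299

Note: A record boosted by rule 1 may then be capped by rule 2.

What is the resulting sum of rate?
1995

Step 1: Apply rule 1 to records with rate < 99
  - 0 records get bonus of 50
  - Of these, 0 records then exceed 299 and get capped
Step 2: Apply rule 2 to records with rate > 299
  - 0 records (original) are capped
Step 3: Calculate final sum = 1995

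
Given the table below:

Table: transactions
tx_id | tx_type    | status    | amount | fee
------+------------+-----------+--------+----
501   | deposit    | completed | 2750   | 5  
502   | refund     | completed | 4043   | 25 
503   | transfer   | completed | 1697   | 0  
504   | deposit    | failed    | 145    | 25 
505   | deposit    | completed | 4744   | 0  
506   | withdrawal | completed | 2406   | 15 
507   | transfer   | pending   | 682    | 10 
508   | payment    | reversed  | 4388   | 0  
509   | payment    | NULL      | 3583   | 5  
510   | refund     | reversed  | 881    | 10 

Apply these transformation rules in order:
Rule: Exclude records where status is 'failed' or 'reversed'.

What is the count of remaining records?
7

Step 1: Count records to exclude
  - 1 (failed) + 2 (reversed) = 3 records
Step 2: Total records: 10
Step 3: Remaining = 10 - 3 = 7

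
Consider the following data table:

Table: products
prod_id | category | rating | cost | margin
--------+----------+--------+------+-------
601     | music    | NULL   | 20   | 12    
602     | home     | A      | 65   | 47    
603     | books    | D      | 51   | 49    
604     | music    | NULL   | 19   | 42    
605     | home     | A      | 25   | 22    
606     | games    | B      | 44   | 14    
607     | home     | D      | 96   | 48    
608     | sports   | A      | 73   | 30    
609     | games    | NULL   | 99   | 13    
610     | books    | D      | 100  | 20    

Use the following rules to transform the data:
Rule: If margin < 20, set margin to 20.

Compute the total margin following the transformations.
318

Step 1: 3 records have margin < 20
Step 2: These records originally summed to 39
Step 3: After setting to minimum: 3 × 20 = 60
Step 4: Unaffected records sum: 258
Step 5: Final sum = 60 + 258 = 318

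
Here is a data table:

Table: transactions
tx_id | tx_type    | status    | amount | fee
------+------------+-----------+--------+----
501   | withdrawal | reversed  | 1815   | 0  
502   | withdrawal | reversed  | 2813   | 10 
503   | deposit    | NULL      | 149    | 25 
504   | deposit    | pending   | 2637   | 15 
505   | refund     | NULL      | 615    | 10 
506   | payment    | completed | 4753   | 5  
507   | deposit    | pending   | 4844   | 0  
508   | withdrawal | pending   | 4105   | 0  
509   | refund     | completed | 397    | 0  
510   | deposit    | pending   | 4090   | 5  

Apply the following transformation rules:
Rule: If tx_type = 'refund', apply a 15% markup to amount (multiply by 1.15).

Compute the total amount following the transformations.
26369.8

Step 1: Records with tx_type = 'refund' have total amount = 1012
Step 2: Apply multiplier: 1012 × 1.15 = 1163.8
Step 3: Other records total: 25206
Step 4: Final sum = 1163.8 + 25206 = 26369.8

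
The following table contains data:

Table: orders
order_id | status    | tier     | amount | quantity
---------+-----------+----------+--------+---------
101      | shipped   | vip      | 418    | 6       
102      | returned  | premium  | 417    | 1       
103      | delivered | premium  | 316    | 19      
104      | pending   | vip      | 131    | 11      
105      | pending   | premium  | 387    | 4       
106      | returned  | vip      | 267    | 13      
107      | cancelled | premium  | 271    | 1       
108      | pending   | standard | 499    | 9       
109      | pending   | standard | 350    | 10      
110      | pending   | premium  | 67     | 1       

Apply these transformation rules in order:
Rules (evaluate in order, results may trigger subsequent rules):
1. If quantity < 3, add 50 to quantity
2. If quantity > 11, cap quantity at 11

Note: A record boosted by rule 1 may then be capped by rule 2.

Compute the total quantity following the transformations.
95

Step 1: Apply rule 1 to records with quantity < 3
  - 3 records get bonus of 50
  - Of these, 3 records then exceed 11 and get capped
Step 2: Apply rule 2 to records with quantity > 11
  - 2 records (original) are capped
Step 3: Calculate final sum = 95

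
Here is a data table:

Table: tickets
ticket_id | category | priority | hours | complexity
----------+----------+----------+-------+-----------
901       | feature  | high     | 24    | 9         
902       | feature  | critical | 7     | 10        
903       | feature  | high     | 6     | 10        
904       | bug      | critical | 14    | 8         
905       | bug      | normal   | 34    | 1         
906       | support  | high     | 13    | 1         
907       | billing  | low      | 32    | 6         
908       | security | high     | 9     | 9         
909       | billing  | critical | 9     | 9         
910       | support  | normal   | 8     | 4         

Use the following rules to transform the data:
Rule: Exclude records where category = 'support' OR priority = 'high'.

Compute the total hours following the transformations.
96

Step 1: Find records where category = 'support' OR priority = 'high'
Step 2: 5 records match, summing to 60
Step 3: Original sum: 156
Step 4: Remaining sum = 156 - 60 = 96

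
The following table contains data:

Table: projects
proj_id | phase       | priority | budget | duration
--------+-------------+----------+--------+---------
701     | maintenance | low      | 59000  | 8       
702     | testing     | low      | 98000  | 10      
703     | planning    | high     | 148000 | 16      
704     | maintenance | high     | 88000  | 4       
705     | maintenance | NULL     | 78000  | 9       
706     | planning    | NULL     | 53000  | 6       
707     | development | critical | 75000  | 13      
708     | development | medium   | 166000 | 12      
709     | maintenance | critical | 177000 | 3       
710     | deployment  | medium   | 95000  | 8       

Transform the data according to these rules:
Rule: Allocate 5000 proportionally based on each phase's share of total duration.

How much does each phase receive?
deployment: 449.44, development: 1404.49, maintenance: 1348.31, planning: 1235.96, testing: 561.8

Step 1: Calculate total duration = 89
Step 2: Calculate each phase's proportion:
  deployment: 8/89 = 8.99% → 449.44
  development: 25/89 = 28.09% → 1404.49
  maintenance: 24/89 = 26.97% → 1348.31
  planning: 22/89 = 24.72% → 1235.96
  testing: 10/89 = 11.24% → 561.8
Step 3: Verify: sum of allocations ≈ 5000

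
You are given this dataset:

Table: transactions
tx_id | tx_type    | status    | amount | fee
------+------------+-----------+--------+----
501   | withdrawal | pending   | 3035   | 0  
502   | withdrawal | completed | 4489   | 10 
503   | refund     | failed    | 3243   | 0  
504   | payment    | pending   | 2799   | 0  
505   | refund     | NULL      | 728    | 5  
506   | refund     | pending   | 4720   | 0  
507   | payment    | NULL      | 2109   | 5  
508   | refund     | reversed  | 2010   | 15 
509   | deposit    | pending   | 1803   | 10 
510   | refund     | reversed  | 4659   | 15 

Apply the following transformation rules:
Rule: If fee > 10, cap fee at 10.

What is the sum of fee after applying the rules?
50

Step 1: 2 records have fee > 10
Step 2: These records originally summed to 30
Step 3: After capping: 2 × 10 = 20
Step 4: Unaffected records sum: 30
Step 5: Final sum = 20 + 30 = 50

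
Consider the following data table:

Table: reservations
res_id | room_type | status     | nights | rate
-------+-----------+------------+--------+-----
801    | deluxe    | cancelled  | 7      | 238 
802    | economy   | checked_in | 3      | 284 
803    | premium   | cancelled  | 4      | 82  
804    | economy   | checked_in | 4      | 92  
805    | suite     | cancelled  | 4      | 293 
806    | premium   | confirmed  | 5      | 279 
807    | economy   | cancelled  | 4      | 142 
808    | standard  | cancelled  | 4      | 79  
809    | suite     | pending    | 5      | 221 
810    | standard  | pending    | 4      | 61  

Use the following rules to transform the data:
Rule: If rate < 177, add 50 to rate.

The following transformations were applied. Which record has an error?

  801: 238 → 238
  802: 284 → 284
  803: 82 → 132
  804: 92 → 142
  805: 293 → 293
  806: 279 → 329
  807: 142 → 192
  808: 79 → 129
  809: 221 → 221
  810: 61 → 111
Record 806 has an error. The correct transformed value should be 279, not 329.

Step 1: Check each record against the rule
Step 2: Record 806 has rate = 279
Step 3: Since 279 >= 177, the bonus should not have been applied
Step 4: Correct value = 279, but claimed value = 329
Conclusion: Record 806 has the error.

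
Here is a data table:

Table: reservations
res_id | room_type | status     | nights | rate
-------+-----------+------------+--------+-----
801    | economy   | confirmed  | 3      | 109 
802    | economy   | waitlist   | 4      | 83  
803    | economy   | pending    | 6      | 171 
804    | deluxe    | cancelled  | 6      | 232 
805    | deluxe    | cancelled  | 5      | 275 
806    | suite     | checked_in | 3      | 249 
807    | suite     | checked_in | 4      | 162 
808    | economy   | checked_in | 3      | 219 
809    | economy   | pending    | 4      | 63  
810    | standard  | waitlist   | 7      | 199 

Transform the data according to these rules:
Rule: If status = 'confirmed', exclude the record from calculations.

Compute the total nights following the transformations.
42

Step 1: Identify records where status = 'confirmed'
Step 2: The excluded records sum to 3
Step 3: Original total nights = 45
Step 4: Remaining total = 45 - 3 = 42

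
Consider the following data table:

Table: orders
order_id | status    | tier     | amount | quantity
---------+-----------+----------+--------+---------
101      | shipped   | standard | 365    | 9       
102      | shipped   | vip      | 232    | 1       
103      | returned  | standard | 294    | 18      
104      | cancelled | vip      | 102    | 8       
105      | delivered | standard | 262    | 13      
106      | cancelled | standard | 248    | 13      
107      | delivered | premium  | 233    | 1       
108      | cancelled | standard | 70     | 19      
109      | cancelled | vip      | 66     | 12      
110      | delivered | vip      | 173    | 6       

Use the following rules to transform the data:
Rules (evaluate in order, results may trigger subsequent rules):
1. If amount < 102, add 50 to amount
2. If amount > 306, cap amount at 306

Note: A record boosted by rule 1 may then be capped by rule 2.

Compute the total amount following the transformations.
2086

Step 1: Apply rule 1 to records with amount < 102
  - 2 records get bonus of 50
  - Of these, 0 records then exceed 306 and get capped
Step 2: Apply rule 2 to records with amount > 306
  - 1 records (original) are capped
Step 3: Calculate final sum = 2086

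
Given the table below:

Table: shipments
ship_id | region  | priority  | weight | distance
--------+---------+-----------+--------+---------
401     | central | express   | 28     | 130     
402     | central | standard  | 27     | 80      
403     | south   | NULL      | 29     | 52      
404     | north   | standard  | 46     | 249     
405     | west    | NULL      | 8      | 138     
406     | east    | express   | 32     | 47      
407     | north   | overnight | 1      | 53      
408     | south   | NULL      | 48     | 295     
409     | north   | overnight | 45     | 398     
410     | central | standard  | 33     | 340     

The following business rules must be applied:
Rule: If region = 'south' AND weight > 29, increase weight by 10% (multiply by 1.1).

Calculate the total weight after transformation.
301.8

Step 1: Find records where region = 'south' AND weight > 29
Step 2: 1 records match, summing to 48
Step 3: After multiplier: 48 × 1.1 = 52.8
Step 4: Unaffected records sum: 249
Step 5: Final sum = 52.8 + 249 = 301.8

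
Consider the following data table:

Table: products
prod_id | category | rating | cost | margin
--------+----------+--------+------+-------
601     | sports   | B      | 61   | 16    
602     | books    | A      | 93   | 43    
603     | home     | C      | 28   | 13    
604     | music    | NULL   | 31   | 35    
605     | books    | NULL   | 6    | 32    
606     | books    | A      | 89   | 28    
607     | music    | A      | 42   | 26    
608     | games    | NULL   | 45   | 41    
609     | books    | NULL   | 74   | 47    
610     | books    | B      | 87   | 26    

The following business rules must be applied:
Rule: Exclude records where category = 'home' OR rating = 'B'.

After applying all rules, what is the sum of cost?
380

Step 1: Find records where category = 'home' OR rating = 'B'
Step 2: 3 records match, summing to 176
Step 3: Original sum: 556
Step 4: Remaining sum = 556 - 176 = 380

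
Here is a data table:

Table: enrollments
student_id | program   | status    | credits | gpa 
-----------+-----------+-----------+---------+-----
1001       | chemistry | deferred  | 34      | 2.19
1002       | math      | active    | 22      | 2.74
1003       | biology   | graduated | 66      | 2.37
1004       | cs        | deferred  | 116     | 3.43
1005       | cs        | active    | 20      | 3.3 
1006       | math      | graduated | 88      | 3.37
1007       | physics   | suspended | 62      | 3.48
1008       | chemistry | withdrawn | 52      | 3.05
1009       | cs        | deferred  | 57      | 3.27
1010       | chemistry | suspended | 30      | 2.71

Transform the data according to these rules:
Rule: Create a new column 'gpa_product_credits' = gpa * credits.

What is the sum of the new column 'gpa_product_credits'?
1693.65

Step 1: For each record, compute gpa * credits
Example calculations:
  2.19 * 34 = 74.46
  2.74 * 22 = 60.28
  2.37 * 66 = 156.42
  ...
Step 2: Sum all derived values
Step 3: Total = 1693.65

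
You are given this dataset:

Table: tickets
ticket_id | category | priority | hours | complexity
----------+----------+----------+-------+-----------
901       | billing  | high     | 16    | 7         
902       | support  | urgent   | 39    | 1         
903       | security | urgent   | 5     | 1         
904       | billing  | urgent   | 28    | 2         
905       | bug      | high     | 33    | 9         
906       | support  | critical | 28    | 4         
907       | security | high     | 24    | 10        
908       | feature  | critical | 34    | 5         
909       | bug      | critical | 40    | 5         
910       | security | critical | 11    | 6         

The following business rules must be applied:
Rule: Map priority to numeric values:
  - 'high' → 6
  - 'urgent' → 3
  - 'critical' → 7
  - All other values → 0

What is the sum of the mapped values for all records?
55

Step 1: Apply mapping to each record
Step 2: Count by status:
  'high': 3 records × 6 = 18
  'urgent': 3 records × 3 = 9
  'critical': 4 records × 7 = 28
Step 3: Sum all mapped values = 55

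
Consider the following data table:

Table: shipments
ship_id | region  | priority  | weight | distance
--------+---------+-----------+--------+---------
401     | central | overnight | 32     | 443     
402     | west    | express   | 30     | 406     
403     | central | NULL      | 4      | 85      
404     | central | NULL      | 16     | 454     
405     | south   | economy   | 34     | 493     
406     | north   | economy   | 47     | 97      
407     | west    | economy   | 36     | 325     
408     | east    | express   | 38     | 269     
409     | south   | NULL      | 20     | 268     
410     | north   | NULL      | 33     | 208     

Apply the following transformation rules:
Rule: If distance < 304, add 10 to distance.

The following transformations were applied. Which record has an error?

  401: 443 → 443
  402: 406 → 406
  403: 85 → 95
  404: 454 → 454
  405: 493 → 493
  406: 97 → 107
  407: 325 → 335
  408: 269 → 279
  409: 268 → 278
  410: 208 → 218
Record 407 has an error. The correct transformed value should be 325, not 335.

Step 1: Check each record against the rule
Step 2: Record 407 has distance = 325
Step 3: Since 325 >= 304, the bonus should not have been applied
Step 4: Correct value = 325, but claimed value = 335
Conclusion: Record 407 has the error.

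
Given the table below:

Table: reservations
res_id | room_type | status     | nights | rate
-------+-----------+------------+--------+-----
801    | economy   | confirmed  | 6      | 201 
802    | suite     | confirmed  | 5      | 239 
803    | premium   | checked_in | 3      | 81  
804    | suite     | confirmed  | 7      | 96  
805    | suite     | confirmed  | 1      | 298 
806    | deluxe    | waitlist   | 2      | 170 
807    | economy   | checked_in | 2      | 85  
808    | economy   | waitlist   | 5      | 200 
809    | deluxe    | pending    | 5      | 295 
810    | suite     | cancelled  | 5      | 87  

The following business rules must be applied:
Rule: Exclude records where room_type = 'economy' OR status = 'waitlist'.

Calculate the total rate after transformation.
1096

Step 1: Find records where room_type = 'economy' OR status = 'waitlist'
Step 2: 4 records match, summing to 656
Step 3: Original sum: 1752
Step 4: Remaining sum = 1752 - 656 = 1096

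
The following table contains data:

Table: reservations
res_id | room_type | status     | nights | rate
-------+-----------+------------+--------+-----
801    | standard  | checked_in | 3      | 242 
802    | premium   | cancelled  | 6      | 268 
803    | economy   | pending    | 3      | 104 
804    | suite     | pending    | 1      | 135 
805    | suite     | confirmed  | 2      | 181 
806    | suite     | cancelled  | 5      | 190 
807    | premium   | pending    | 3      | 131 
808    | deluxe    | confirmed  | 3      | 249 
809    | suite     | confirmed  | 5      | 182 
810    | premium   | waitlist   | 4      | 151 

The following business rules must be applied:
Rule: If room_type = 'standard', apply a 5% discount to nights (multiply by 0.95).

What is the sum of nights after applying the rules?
34.85

Step 1: Records with room_type = 'standard' have total nights = 3
Step 2: Apply multiplier: 3 × 0.95 = 2.85
Step 3: Other records total: 32
Step 4: Final sum = 2.85 + 32 = 34.85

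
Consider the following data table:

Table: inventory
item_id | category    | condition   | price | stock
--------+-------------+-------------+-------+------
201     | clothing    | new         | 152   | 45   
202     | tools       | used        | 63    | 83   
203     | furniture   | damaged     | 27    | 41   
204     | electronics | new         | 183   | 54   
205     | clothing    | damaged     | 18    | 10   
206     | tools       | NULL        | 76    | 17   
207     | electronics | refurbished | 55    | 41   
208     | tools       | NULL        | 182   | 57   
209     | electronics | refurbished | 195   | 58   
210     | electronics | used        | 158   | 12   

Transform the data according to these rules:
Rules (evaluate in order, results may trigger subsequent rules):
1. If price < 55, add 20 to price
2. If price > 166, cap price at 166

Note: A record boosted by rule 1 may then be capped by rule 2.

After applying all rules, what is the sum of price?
1087

Step 1: Apply rule 1 to records with price < 55
  - 2 records get bonus of 20
  - Of these, 0 records then exceed 166 and get capped
Step 2: Apply rule 2 to records with price > 166
  - 3 records (original) are capped
Step 3: Calculate final sum = 1087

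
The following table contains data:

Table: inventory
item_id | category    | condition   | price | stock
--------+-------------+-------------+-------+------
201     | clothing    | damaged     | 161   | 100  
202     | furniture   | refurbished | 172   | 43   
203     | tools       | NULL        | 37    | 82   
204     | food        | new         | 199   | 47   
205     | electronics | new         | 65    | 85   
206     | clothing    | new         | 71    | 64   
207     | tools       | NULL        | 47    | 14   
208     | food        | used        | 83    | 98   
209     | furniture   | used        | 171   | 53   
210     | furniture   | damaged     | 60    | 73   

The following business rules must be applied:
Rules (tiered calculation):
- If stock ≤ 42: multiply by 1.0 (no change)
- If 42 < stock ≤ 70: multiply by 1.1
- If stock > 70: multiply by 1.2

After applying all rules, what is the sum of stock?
767.3

Step 1: Tier 1 (stock ≤ 42): 1 records, sum = 14 × 1.0 = 14.0
Step 2: Tier 2 (42 < stock ≤ 70): 4 records, sum = 207 × 1.1 = 227.7
Step 3: Tier 3 (stock > 70): 5 records, sum = 438 × 1.2 = 525.6
Step 4: Final sum = 14.0 + 227.7 + 525.6 = 767.3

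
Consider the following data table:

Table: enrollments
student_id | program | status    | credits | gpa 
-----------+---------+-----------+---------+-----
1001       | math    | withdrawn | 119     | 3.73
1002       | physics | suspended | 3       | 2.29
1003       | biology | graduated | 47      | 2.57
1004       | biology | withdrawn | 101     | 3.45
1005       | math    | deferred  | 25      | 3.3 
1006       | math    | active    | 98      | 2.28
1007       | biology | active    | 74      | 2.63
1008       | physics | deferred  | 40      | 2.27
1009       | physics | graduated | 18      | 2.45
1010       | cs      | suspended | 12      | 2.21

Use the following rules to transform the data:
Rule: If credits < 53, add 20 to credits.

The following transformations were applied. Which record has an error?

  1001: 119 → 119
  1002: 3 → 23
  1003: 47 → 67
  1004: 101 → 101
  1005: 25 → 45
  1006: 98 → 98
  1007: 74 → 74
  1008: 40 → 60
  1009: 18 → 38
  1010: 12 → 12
Record 1010 has an error. The correct transformed value should be 32, not 12.

Step 1: Check each record against the rule
Step 2: Record 1010 has credits = 12
Step 3: Since 12 < 53, the bonus should have been applied
Step 4: Correct value = 32, but claimed value = 12
Conclusion: Record 1010 has the error.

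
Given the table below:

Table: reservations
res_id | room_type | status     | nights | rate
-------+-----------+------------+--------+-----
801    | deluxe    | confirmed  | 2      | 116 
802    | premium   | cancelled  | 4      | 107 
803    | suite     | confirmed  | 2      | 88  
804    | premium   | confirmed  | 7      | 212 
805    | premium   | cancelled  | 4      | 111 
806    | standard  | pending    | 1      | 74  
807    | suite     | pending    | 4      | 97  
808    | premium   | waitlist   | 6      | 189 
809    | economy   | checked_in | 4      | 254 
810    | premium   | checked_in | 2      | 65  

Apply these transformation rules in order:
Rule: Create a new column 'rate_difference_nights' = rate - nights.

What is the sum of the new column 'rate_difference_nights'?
1277

Step 1: For each record, compute rate - nights
Example calculations:
  116 - 2 = 114
  107 - 4 = 103
  88 - 2 = 86
  ...
Step 2: Sum all derived values
Step 3: Total = 1277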